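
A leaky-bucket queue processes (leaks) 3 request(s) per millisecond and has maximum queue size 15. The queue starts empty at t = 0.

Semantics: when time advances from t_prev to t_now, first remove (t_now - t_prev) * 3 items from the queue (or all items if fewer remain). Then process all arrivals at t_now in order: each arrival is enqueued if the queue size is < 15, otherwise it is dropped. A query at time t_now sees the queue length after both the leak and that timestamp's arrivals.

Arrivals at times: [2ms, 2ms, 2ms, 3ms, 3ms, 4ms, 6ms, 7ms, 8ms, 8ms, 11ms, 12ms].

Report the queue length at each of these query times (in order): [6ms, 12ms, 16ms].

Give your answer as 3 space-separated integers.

Queue lengths at query times:
  query t=6ms: backlog = 1
  query t=12ms: backlog = 1
  query t=16ms: backlog = 0

Answer: 1 1 0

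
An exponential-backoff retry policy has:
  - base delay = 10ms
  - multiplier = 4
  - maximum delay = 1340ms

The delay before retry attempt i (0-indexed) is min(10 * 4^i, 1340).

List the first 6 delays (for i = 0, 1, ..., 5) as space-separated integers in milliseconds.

Answer: 10 40 160 640 1340 1340

Derivation:
Computing each delay:
  i=0: min(10*4^0, 1340) = 10
  i=1: min(10*4^1, 1340) = 40
  i=2: min(10*4^2, 1340) = 160
  i=3: min(10*4^3, 1340) = 640
  i=4: min(10*4^4, 1340) = 1340
  i=5: min(10*4^5, 1340) = 1340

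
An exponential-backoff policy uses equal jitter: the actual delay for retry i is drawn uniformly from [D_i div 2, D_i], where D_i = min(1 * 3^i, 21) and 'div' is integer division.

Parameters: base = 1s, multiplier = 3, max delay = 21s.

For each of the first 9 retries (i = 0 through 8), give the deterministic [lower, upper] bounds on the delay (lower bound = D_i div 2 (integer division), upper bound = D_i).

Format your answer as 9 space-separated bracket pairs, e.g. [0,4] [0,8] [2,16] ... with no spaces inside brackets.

Computing bounds per retry:
  i=0: D_i=min(1*3^0,21)=1, bounds=[0,1]
  i=1: D_i=min(1*3^1,21)=3, bounds=[1,3]
  i=2: D_i=min(1*3^2,21)=9, bounds=[4,9]
  i=3: D_i=min(1*3^3,21)=21, bounds=[10,21]
  i=4: D_i=min(1*3^4,21)=21, bounds=[10,21]
  i=5: D_i=min(1*3^5,21)=21, bounds=[10,21]
  i=6: D_i=min(1*3^6,21)=21, bounds=[10,21]
  i=7: D_i=min(1*3^7,21)=21, bounds=[10,21]
  i=8: D_i=min(1*3^8,21)=21, bounds=[10,21]

Answer: [0,1] [1,3] [4,9] [10,21] [10,21] [10,21] [10,21] [10,21] [10,21]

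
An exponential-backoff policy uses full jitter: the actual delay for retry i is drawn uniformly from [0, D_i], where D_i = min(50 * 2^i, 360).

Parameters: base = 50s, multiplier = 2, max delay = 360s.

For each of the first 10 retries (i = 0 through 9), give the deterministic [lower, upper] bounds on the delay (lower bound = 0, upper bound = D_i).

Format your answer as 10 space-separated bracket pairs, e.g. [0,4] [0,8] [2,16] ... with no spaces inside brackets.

Computing bounds per retry:
  i=0: D_i=min(50*2^0,360)=50, bounds=[0,50]
  i=1: D_i=min(50*2^1,360)=100, bounds=[0,100]
  i=2: D_i=min(50*2^2,360)=200, bounds=[0,200]
  i=3: D_i=min(50*2^3,360)=360, bounds=[0,360]
  i=4: D_i=min(50*2^4,360)=360, bounds=[0,360]
  i=5: D_i=min(50*2^5,360)=360, bounds=[0,360]
  i=6: D_i=min(50*2^6,360)=360, bounds=[0,360]
  i=7: D_i=min(50*2^7,360)=360, bounds=[0,360]
  i=8: D_i=min(50*2^8,360)=360, bounds=[0,360]
  i=9: D_i=min(50*2^9,360)=360, bounds=[0,360]

Answer: [0,50] [0,100] [0,200] [0,360] [0,360] [0,360] [0,360] [0,360] [0,360] [0,360]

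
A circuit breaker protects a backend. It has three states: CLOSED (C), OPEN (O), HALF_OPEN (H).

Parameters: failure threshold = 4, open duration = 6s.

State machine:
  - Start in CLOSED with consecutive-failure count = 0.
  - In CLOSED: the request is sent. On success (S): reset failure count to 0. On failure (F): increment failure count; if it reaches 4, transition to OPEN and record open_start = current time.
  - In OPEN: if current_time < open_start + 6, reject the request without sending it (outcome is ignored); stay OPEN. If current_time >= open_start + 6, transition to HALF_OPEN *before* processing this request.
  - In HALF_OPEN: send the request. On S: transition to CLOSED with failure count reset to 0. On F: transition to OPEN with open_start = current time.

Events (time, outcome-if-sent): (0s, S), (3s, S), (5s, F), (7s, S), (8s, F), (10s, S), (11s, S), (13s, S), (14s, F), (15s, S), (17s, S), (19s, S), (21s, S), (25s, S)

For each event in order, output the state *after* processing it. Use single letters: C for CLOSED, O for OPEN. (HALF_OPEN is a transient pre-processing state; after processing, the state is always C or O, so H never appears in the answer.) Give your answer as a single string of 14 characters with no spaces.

State after each event:
  event#1 t=0s outcome=S: state=CLOSED
  event#2 t=3s outcome=S: state=CLOSED
  event#3 t=5s outcome=F: state=CLOSED
  event#4 t=7s outcome=S: state=CLOSED
  event#5 t=8s outcome=F: state=CLOSED
  event#6 t=10s outcome=S: state=CLOSED
  event#7 t=11s outcome=S: state=CLOSED
  event#8 t=13s outcome=S: state=CLOSED
  event#9 t=14s outcome=F: state=CLOSED
  event#10 t=15s outcome=S: state=CLOSED
  event#11 t=17s outcome=S: state=CLOSED
  event#12 t=19s outcome=S: state=CLOSED
  event#13 t=21s outcome=S: state=CLOSED
  event#14 t=25s outcome=S: state=CLOSED

Answer: CCCCCCCCCCCCCC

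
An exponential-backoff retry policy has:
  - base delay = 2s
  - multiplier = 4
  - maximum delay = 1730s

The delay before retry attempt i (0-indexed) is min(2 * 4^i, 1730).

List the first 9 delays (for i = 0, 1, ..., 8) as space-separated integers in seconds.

Answer: 2 8 32 128 512 1730 1730 1730 1730

Derivation:
Computing each delay:
  i=0: min(2*4^0, 1730) = 2
  i=1: min(2*4^1, 1730) = 8
  i=2: min(2*4^2, 1730) = 32
  i=3: min(2*4^3, 1730) = 128
  i=4: min(2*4^4, 1730) = 512
  i=5: min(2*4^5, 1730) = 1730
  i=6: min(2*4^6, 1730) = 1730
  i=7: min(2*4^7, 1730) = 1730
  i=8: min(2*4^8, 1730) = 1730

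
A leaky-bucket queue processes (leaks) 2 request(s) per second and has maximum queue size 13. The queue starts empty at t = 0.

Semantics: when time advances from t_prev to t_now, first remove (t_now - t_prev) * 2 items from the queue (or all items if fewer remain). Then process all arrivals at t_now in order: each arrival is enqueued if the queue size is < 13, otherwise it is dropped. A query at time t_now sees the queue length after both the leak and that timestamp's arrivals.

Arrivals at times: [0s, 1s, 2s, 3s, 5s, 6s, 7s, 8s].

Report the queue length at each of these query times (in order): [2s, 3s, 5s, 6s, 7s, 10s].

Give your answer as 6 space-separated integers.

Queue lengths at query times:
  query t=2s: backlog = 1
  query t=3s: backlog = 1
  query t=5s: backlog = 1
  query t=6s: backlog = 1
  query t=7s: backlog = 1
  query t=10s: backlog = 0

Answer: 1 1 1 1 1 0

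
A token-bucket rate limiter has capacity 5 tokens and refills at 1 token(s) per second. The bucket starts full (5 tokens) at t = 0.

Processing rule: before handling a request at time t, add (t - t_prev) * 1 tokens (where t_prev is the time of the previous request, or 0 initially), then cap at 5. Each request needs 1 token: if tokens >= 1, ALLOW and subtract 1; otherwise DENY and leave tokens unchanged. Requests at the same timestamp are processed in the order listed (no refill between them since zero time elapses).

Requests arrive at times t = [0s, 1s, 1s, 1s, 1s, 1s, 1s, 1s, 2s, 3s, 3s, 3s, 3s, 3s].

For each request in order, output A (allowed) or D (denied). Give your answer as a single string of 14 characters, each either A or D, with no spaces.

Simulating step by step:
  req#1 t=0s: ALLOW
  req#2 t=1s: ALLOW
  req#3 t=1s: ALLOW
  req#4 t=1s: ALLOW
  req#5 t=1s: ALLOW
  req#6 t=1s: ALLOW
  req#7 t=1s: DENY
  req#8 t=1s: DENY
  req#9 t=2s: ALLOW
  req#10 t=3s: ALLOW
  req#11 t=3s: DENY
  req#12 t=3s: DENY
  req#13 t=3s: DENY
  req#14 t=3s: DENY

Answer: AAAAAADDAADDDD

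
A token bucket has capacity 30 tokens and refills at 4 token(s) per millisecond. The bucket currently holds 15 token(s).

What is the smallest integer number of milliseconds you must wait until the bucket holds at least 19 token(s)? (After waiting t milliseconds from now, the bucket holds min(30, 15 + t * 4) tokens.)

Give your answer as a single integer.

Answer: 1

Derivation:
Need 15 + t * 4 >= 19, so t >= 4/4.
Smallest integer t = ceil(4/4) = 1.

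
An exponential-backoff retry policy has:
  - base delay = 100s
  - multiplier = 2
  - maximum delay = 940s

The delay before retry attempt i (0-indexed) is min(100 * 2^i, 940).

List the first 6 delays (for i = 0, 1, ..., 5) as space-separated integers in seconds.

Computing each delay:
  i=0: min(100*2^0, 940) = 100
  i=1: min(100*2^1, 940) = 200
  i=2: min(100*2^2, 940) = 400
  i=3: min(100*2^3, 940) = 800
  i=4: min(100*2^4, 940) = 940
  i=5: min(100*2^5, 940) = 940

Answer: 100 200 400 800 940 940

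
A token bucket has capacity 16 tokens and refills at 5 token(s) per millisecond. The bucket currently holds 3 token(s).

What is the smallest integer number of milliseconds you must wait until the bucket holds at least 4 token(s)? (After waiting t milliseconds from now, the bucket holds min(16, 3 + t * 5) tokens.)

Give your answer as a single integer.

Answer: 1

Derivation:
Need 3 + t * 5 >= 4, so t >= 1/5.
Smallest integer t = ceil(1/5) = 1.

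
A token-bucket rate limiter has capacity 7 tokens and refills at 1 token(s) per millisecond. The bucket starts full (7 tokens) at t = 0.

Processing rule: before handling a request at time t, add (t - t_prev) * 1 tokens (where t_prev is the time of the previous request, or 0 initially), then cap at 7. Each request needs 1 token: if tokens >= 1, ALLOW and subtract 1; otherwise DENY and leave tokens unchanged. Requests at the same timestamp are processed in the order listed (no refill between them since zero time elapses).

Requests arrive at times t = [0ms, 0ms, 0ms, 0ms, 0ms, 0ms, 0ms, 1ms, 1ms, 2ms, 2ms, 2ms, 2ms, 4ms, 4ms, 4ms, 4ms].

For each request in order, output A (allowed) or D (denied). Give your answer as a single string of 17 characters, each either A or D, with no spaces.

Simulating step by step:
  req#1 t=0ms: ALLOW
  req#2 t=0ms: ALLOW
  req#3 t=0ms: ALLOW
  req#4 t=0ms: ALLOW
  req#5 t=0ms: ALLOW
  req#6 t=0ms: ALLOW
  req#7 t=0ms: ALLOW
  req#8 t=1ms: ALLOW
  req#9 t=1ms: DENY
  req#10 t=2ms: ALLOW
  req#11 t=2ms: DENY
  req#12 t=2ms: DENY
  req#13 t=2ms: DENY
  req#14 t=4ms: ALLOW
  req#15 t=4ms: ALLOW
  req#16 t=4ms: DENY
  req#17 t=4ms: DENY

Answer: AAAAAAAADADDDAADD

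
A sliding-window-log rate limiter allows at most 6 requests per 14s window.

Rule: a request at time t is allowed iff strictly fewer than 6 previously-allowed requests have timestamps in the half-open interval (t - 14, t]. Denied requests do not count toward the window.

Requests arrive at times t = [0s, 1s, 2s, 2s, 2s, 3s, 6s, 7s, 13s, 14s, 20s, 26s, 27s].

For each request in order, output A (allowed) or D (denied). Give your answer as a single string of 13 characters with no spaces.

Tracking allowed requests in the window:
  req#1 t=0s: ALLOW
  req#2 t=1s: ALLOW
  req#3 t=2s: ALLOW
  req#4 t=2s: ALLOW
  req#5 t=2s: ALLOW
  req#6 t=3s: ALLOW
  req#7 t=6s: DENY
  req#8 t=7s: DENY
  req#9 t=13s: DENY
  req#10 t=14s: ALLOW
  req#11 t=20s: ALLOW
  req#12 t=26s: ALLOW
  req#13 t=27s: ALLOW

Answer: AAAAAADDDAAAA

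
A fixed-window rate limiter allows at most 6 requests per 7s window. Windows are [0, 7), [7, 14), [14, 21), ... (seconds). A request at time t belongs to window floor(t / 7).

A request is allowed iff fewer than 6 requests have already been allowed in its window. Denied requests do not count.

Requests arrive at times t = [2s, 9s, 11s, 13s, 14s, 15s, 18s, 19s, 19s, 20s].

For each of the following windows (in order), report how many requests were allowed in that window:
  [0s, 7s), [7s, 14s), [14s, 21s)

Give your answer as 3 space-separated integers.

Answer: 1 3 6

Derivation:
Processing requests:
  req#1 t=2s (window 0): ALLOW
  req#2 t=9s (window 1): ALLOW
  req#3 t=11s (window 1): ALLOW
  req#4 t=13s (window 1): ALLOW
  req#5 t=14s (window 2): ALLOW
  req#6 t=15s (window 2): ALLOW
  req#7 t=18s (window 2): ALLOW
  req#8 t=19s (window 2): ALLOW
  req#9 t=19s (window 2): ALLOW
  req#10 t=20s (window 2): ALLOW

Allowed counts by window: 1 3 6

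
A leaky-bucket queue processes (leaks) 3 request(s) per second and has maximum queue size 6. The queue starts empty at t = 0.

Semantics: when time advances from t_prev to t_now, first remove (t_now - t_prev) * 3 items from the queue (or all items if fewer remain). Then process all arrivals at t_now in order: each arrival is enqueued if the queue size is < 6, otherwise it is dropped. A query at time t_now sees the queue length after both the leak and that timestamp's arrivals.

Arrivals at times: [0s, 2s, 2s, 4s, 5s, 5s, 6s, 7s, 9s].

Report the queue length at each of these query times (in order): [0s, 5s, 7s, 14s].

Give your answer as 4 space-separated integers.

Answer: 1 2 1 0

Derivation:
Queue lengths at query times:
  query t=0s: backlog = 1
  query t=5s: backlog = 2
  query t=7s: backlog = 1
  query t=14s: backlog = 0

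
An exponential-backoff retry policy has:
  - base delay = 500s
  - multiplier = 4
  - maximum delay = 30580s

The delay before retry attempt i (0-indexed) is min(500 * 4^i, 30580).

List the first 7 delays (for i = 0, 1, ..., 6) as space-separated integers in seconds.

Computing each delay:
  i=0: min(500*4^0, 30580) = 500
  i=1: min(500*4^1, 30580) = 2000
  i=2: min(500*4^2, 30580) = 8000
  i=3: min(500*4^3, 30580) = 30580
  i=4: min(500*4^4, 30580) = 30580
  i=5: min(500*4^5, 30580) = 30580
  i=6: min(500*4^6, 30580) = 30580

Answer: 500 2000 8000 30580 30580 30580 30580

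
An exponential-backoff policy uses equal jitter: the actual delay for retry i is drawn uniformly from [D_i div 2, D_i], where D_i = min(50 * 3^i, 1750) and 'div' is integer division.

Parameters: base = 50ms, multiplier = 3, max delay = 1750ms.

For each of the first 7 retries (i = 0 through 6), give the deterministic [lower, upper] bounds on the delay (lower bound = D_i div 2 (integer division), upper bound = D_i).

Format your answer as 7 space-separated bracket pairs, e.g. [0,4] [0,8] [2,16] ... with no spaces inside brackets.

Computing bounds per retry:
  i=0: D_i=min(50*3^0,1750)=50, bounds=[25,50]
  i=1: D_i=min(50*3^1,1750)=150, bounds=[75,150]
  i=2: D_i=min(50*3^2,1750)=450, bounds=[225,450]
  i=3: D_i=min(50*3^3,1750)=1350, bounds=[675,1350]
  i=4: D_i=min(50*3^4,1750)=1750, bounds=[875,1750]
  i=5: D_i=min(50*3^5,1750)=1750, bounds=[875,1750]
  i=6: D_i=min(50*3^6,1750)=1750, bounds=[875,1750]

Answer: [25,50] [75,150] [225,450] [675,1350] [875,1750] [875,1750] [875,1750]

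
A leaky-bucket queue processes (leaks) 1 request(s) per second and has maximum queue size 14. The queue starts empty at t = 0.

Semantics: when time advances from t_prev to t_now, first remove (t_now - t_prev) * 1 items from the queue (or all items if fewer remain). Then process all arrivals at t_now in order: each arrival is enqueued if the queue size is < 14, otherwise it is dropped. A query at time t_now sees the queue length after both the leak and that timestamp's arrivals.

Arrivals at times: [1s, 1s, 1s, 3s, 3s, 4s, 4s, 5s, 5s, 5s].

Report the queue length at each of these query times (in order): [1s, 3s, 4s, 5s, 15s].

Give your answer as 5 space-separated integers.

Queue lengths at query times:
  query t=1s: backlog = 3
  query t=3s: backlog = 3
  query t=4s: backlog = 4
  query t=5s: backlog = 6
  query t=15s: backlog = 0

Answer: 3 3 4 6 0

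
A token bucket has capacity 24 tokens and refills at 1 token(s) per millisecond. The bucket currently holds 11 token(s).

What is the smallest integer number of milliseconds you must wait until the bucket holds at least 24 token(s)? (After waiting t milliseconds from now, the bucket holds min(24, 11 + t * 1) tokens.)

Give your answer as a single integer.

Need 11 + t * 1 >= 24, so t >= 13/1.
Smallest integer t = ceil(13/1) = 13.

Answer: 13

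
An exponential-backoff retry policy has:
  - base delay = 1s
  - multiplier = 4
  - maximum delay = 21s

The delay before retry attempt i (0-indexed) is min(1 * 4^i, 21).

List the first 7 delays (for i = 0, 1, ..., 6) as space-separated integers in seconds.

Answer: 1 4 16 21 21 21 21

Derivation:
Computing each delay:
  i=0: min(1*4^0, 21) = 1
  i=1: min(1*4^1, 21) = 4
  i=2: min(1*4^2, 21) = 16
  i=3: min(1*4^3, 21) = 21
  i=4: min(1*4^4, 21) = 21
  i=5: min(1*4^5, 21) = 21
  i=6: min(1*4^6, 21) = 21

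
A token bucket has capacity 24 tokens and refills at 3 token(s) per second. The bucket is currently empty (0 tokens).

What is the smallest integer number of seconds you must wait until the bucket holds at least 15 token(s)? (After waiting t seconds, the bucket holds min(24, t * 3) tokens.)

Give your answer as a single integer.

Answer: 5

Derivation:
Need t * 3 >= 15, so t >= 15/3.
Smallest integer t = ceil(15/3) = 5.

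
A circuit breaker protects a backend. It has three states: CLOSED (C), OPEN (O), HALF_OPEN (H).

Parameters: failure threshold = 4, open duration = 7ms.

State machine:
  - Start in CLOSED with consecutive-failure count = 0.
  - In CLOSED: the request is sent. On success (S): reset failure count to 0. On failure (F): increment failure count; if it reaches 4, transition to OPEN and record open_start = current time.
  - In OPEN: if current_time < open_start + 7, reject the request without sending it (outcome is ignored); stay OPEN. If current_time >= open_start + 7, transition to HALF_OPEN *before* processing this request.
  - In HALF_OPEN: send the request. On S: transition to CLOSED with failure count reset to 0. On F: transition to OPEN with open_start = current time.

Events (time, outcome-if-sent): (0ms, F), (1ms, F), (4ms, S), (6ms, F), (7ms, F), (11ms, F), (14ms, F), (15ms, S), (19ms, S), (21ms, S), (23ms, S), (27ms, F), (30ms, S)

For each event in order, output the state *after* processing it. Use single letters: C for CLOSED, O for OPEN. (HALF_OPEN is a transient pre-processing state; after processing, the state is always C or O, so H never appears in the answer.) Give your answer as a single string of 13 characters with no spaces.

Answer: CCCCCCOOOCCCC

Derivation:
State after each event:
  event#1 t=0ms outcome=F: state=CLOSED
  event#2 t=1ms outcome=F: state=CLOSED
  event#3 t=4ms outcome=S: state=CLOSED
  event#4 t=6ms outcome=F: state=CLOSED
  event#5 t=7ms outcome=F: state=CLOSED
  event#6 t=11ms outcome=F: state=CLOSED
  event#7 t=14ms outcome=F: state=OPEN
  event#8 t=15ms outcome=S: state=OPEN
  event#9 t=19ms outcome=S: state=OPEN
  event#10 t=21ms outcome=S: state=CLOSED
  event#11 t=23ms outcome=S: state=CLOSED
  event#12 t=27ms outcome=F: state=CLOSED
  event#13 t=30ms outcome=S: state=CLOSED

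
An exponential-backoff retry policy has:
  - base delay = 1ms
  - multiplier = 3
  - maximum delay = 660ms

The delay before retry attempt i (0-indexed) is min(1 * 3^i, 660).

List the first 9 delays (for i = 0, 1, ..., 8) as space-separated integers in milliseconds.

Answer: 1 3 9 27 81 243 660 660 660

Derivation:
Computing each delay:
  i=0: min(1*3^0, 660) = 1
  i=1: min(1*3^1, 660) = 3
  i=2: min(1*3^2, 660) = 9
  i=3: min(1*3^3, 660) = 27
  i=4: min(1*3^4, 660) = 81
  i=5: min(1*3^5, 660) = 243
  i=6: min(1*3^6, 660) = 660
  i=7: min(1*3^7, 660) = 660
  i=8: min(1*3^8, 660) = 660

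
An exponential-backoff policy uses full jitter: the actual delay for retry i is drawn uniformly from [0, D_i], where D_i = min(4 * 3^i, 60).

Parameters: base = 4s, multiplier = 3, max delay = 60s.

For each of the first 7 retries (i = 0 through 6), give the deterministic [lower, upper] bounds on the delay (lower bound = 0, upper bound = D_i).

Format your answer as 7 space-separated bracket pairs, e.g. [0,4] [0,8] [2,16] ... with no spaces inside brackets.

Answer: [0,4] [0,12] [0,36] [0,60] [0,60] [0,60] [0,60]

Derivation:
Computing bounds per retry:
  i=0: D_i=min(4*3^0,60)=4, bounds=[0,4]
  i=1: D_i=min(4*3^1,60)=12, bounds=[0,12]
  i=2: D_i=min(4*3^2,60)=36, bounds=[0,36]
  i=3: D_i=min(4*3^3,60)=60, bounds=[0,60]
  i=4: D_i=min(4*3^4,60)=60, bounds=[0,60]
  i=5: D_i=min(4*3^5,60)=60, bounds=[0,60]
  i=6: D_i=min(4*3^6,60)=60, bounds=[0,60]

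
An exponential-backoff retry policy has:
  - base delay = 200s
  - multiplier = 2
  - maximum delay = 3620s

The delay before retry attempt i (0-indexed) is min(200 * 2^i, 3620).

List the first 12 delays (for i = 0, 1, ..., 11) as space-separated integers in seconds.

Answer: 200 400 800 1600 3200 3620 3620 3620 3620 3620 3620 3620

Derivation:
Computing each delay:
  i=0: min(200*2^0, 3620) = 200
  i=1: min(200*2^1, 3620) = 400
  i=2: min(200*2^2, 3620) = 800
  i=3: min(200*2^3, 3620) = 1600
  i=4: min(200*2^4, 3620) = 3200
  i=5: min(200*2^5, 3620) = 3620
  i=6: min(200*2^6, 3620) = 3620
  i=7: min(200*2^7, 3620) = 3620
  i=8: min(200*2^8, 3620) = 3620
  i=9: min(200*2^9, 3620) = 3620
  i=10: min(200*2^10, 3620) = 3620
  i=11: min(200*2^11, 3620) = 3620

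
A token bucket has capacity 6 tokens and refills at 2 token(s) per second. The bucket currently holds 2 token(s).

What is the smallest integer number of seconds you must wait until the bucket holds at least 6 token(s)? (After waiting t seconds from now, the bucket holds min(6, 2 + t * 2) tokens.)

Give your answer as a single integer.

Answer: 2

Derivation:
Need 2 + t * 2 >= 6, so t >= 4/2.
Smallest integer t = ceil(4/2) = 2.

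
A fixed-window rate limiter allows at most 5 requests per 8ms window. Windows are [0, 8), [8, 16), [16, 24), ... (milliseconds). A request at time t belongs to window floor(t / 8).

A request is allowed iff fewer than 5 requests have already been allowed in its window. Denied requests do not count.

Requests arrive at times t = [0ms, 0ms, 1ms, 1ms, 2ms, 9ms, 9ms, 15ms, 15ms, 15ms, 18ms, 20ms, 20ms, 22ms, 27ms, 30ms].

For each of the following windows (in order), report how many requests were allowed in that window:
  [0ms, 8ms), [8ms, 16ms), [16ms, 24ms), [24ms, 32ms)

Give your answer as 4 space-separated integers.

Answer: 5 5 4 2

Derivation:
Processing requests:
  req#1 t=0ms (window 0): ALLOW
  req#2 t=0ms (window 0): ALLOW
  req#3 t=1ms (window 0): ALLOW
  req#4 t=1ms (window 0): ALLOW
  req#5 t=2ms (window 0): ALLOW
  req#6 t=9ms (window 1): ALLOW
  req#7 t=9ms (window 1): ALLOW
  req#8 t=15ms (window 1): ALLOW
  req#9 t=15ms (window 1): ALLOW
  req#10 t=15ms (window 1): ALLOW
  req#11 t=18ms (window 2): ALLOW
  req#12 t=20ms (window 2): ALLOW
  req#13 t=20ms (window 2): ALLOW
  req#14 t=22ms (window 2): ALLOW
  req#15 t=27ms (window 3): ALLOW
  req#16 t=30ms (window 3): ALLOW

Allowed counts by window: 5 5 4 2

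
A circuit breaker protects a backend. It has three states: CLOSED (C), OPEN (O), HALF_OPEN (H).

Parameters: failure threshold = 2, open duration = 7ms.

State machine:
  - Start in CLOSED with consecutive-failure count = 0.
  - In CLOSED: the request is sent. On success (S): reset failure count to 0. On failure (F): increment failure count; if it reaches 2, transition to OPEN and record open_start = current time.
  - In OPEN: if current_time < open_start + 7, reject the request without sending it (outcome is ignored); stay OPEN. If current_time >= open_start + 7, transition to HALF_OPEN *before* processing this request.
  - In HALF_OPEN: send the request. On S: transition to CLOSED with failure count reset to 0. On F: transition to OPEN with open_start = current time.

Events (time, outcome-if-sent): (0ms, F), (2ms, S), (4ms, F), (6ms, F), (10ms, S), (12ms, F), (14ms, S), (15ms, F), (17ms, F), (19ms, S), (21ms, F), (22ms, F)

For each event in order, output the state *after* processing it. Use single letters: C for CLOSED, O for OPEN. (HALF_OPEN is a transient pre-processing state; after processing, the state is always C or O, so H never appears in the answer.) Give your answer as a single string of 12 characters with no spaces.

State after each event:
  event#1 t=0ms outcome=F: state=CLOSED
  event#2 t=2ms outcome=S: state=CLOSED
  event#3 t=4ms outcome=F: state=CLOSED
  event#4 t=6ms outcome=F: state=OPEN
  event#5 t=10ms outcome=S: state=OPEN
  event#6 t=12ms outcome=F: state=OPEN
  event#7 t=14ms outcome=S: state=CLOSED
  event#8 t=15ms outcome=F: state=CLOSED
  event#9 t=17ms outcome=F: state=OPEN
  event#10 t=19ms outcome=S: state=OPEN
  event#11 t=21ms outcome=F: state=OPEN
  event#12 t=22ms outcome=F: state=OPEN

Answer: CCCOOOCCOOOO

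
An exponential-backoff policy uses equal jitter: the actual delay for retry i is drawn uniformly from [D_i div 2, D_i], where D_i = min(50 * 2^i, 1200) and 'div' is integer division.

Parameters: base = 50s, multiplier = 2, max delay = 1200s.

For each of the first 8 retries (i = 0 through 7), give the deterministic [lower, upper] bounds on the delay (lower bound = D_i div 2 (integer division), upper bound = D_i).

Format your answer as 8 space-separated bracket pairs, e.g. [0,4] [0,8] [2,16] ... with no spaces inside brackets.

Computing bounds per retry:
  i=0: D_i=min(50*2^0,1200)=50, bounds=[25,50]
  i=1: D_i=min(50*2^1,1200)=100, bounds=[50,100]
  i=2: D_i=min(50*2^2,1200)=200, bounds=[100,200]
  i=3: D_i=min(50*2^3,1200)=400, bounds=[200,400]
  i=4: D_i=min(50*2^4,1200)=800, bounds=[400,800]
  i=5: D_i=min(50*2^5,1200)=1200, bounds=[600,1200]
  i=6: D_i=min(50*2^6,1200)=1200, bounds=[600,1200]
  i=7: D_i=min(50*2^7,1200)=1200, bounds=[600,1200]

Answer: [25,50] [50,100] [100,200] [200,400] [400,800] [600,1200] [600,1200] [600,1200]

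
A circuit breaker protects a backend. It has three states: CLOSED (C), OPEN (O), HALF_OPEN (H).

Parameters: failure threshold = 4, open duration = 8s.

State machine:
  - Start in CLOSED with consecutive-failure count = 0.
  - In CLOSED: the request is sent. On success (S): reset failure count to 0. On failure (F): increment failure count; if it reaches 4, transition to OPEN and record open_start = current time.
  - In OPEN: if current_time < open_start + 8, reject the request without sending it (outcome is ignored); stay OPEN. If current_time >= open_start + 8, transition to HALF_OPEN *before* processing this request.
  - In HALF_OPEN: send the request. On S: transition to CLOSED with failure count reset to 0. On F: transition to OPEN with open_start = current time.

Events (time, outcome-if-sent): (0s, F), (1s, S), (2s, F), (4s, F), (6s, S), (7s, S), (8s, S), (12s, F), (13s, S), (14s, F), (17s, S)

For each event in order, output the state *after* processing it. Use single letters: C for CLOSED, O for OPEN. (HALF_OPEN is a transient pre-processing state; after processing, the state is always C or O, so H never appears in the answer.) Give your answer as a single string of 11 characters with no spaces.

State after each event:
  event#1 t=0s outcome=F: state=CLOSED
  event#2 t=1s outcome=S: state=CLOSED
  event#3 t=2s outcome=F: state=CLOSED
  event#4 t=4s outcome=F: state=CLOSED
  event#5 t=6s outcome=S: state=CLOSED
  event#6 t=7s outcome=S: state=CLOSED
  event#7 t=8s outcome=S: state=CLOSED
  event#8 t=12s outcome=F: state=CLOSED
  event#9 t=13s outcome=S: state=CLOSED
  event#10 t=14s outcome=F: state=CLOSED
  event#11 t=17s outcome=S: state=CLOSED

Answer: CCCCCCCCCCC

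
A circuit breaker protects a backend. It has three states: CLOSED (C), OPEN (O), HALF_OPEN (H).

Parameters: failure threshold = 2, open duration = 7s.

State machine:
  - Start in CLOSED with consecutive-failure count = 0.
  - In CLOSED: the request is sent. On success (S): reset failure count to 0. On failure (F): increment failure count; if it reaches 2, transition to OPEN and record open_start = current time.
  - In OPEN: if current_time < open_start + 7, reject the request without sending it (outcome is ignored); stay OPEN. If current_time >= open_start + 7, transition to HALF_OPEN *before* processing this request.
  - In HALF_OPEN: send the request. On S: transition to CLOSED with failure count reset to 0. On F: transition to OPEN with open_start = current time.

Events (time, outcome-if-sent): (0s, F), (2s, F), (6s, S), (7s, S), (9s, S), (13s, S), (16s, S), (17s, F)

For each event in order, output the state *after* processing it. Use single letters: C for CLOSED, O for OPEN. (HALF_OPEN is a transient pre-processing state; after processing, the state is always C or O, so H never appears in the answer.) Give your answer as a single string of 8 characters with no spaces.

Answer: COOOCCCC

Derivation:
State after each event:
  event#1 t=0s outcome=F: state=CLOSED
  event#2 t=2s outcome=F: state=OPEN
  event#3 t=6s outcome=S: state=OPEN
  event#4 t=7s outcome=S: state=OPEN
  event#5 t=9s outcome=S: state=CLOSED
  event#6 t=13s outcome=S: state=CLOSED
  event#7 t=16s outcome=S: state=CLOSED
  event#8 t=17s outcome=F: state=CLOSED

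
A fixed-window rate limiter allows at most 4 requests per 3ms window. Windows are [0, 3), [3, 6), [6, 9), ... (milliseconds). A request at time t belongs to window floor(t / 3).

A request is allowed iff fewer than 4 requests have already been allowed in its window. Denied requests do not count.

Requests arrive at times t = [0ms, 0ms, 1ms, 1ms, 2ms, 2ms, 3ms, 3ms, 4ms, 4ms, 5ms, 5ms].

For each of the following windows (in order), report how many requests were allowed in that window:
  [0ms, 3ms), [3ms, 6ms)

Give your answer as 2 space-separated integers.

Processing requests:
  req#1 t=0ms (window 0): ALLOW
  req#2 t=0ms (window 0): ALLOW
  req#3 t=1ms (window 0): ALLOW
  req#4 t=1ms (window 0): ALLOW
  req#5 t=2ms (window 0): DENY
  req#6 t=2ms (window 0): DENY
  req#7 t=3ms (window 1): ALLOW
  req#8 t=3ms (window 1): ALLOW
  req#9 t=4ms (window 1): ALLOW
  req#10 t=4ms (window 1): ALLOW
  req#11 t=5ms (window 1): DENY
  req#12 t=5ms (window 1): DENY

Allowed counts by window: 4 4

Answer: 4 4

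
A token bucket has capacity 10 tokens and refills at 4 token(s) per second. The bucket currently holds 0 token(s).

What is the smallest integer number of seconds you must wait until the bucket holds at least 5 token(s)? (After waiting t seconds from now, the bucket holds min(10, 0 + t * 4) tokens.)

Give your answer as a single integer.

Need 0 + t * 4 >= 5, so t >= 5/4.
Smallest integer t = ceil(5/4) = 2.

Answer: 2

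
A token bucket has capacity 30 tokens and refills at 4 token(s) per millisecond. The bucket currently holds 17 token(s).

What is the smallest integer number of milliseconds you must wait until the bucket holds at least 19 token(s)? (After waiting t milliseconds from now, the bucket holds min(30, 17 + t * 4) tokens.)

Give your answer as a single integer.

Need 17 + t * 4 >= 19, so t >= 2/4.
Smallest integer t = ceil(2/4) = 1.

Answer: 1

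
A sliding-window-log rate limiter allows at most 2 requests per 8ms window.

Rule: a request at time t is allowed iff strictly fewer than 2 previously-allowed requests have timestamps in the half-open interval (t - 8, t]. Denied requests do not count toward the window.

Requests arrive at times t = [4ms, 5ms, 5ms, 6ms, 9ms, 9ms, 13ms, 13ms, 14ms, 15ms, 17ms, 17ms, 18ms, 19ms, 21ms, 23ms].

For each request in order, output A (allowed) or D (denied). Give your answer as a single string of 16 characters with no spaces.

Tracking allowed requests in the window:
  req#1 t=4ms: ALLOW
  req#2 t=5ms: ALLOW
  req#3 t=5ms: DENY
  req#4 t=6ms: DENY
  req#5 t=9ms: DENY
  req#6 t=9ms: DENY
  req#7 t=13ms: ALLOW
  req#8 t=13ms: ALLOW
  req#9 t=14ms: DENY
  req#10 t=15ms: DENY
  req#11 t=17ms: DENY
  req#12 t=17ms: DENY
  req#13 t=18ms: DENY
  req#14 t=19ms: DENY
  req#15 t=21ms: ALLOW
  req#16 t=23ms: ALLOW

Answer: AADDDDAADDDDDDAA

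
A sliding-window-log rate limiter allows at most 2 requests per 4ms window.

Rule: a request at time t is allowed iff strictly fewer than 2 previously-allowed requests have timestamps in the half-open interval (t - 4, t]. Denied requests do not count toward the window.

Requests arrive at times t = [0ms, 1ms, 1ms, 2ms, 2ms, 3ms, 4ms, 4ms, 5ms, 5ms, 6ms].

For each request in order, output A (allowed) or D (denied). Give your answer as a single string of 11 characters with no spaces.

Answer: AADDDDADADD

Derivation:
Tracking allowed requests in the window:
  req#1 t=0ms: ALLOW
  req#2 t=1ms: ALLOW
  req#3 t=1ms: DENY
  req#4 t=2ms: DENY
  req#5 t=2ms: DENY
  req#6 t=3ms: DENY
  req#7 t=4ms: ALLOW
  req#8 t=4ms: DENY
  req#9 t=5ms: ALLOW
  req#10 t=5ms: DENY
  req#11 t=6ms: DENY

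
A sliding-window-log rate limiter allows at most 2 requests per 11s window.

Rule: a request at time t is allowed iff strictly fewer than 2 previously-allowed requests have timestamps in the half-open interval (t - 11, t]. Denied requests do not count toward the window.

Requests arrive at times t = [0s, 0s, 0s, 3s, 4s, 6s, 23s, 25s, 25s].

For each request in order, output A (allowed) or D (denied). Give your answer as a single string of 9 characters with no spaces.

Tracking allowed requests in the window:
  req#1 t=0s: ALLOW
  req#2 t=0s: ALLOW
  req#3 t=0s: DENY
  req#4 t=3s: DENY
  req#5 t=4s: DENY
  req#6 t=6s: DENY
  req#7 t=23s: ALLOW
  req#8 t=25s: ALLOW
  req#9 t=25s: DENY

Answer: AADDDDAAD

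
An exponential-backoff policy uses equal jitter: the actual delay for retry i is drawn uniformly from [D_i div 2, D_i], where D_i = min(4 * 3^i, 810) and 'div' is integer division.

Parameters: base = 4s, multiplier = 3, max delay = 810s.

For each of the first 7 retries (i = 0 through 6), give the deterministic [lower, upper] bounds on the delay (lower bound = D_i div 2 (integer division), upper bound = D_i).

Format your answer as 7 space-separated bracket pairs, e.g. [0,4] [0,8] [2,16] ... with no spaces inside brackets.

Computing bounds per retry:
  i=0: D_i=min(4*3^0,810)=4, bounds=[2,4]
  i=1: D_i=min(4*3^1,810)=12, bounds=[6,12]
  i=2: D_i=min(4*3^2,810)=36, bounds=[18,36]
  i=3: D_i=min(4*3^3,810)=108, bounds=[54,108]
  i=4: D_i=min(4*3^4,810)=324, bounds=[162,324]
  i=5: D_i=min(4*3^5,810)=810, bounds=[405,810]
  i=6: D_i=min(4*3^6,810)=810, bounds=[405,810]

Answer: [2,4] [6,12] [18,36] [54,108] [162,324] [405,810] [405,810]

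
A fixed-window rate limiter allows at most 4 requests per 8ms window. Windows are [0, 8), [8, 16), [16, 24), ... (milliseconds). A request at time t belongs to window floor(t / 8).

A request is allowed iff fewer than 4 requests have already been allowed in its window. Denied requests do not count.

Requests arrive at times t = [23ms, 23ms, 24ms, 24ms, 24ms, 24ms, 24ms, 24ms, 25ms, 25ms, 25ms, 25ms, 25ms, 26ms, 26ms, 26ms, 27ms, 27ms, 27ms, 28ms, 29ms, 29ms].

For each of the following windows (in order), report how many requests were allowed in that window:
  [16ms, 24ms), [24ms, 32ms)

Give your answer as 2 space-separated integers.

Answer: 2 4

Derivation:
Processing requests:
  req#1 t=23ms (window 2): ALLOW
  req#2 t=23ms (window 2): ALLOW
  req#3 t=24ms (window 3): ALLOW
  req#4 t=24ms (window 3): ALLOW
  req#5 t=24ms (window 3): ALLOW
  req#6 t=24ms (window 3): ALLOW
  req#7 t=24ms (window 3): DENY
  req#8 t=24ms (window 3): DENY
  req#9 t=25ms (window 3): DENY
  req#10 t=25ms (window 3): DENY
  req#11 t=25ms (window 3): DENY
  req#12 t=25ms (window 3): DENY
  req#13 t=25ms (window 3): DENY
  req#14 t=26ms (window 3): DENY
  req#15 t=26ms (window 3): DENY
  req#16 t=26ms (window 3): DENY
  req#17 t=27ms (window 3): DENY
  req#18 t=27ms (window 3): DENY
  req#19 t=27ms (window 3): DENY
  req#20 t=28ms (window 3): DENY
  req#21 t=29ms (window 3): DENY
  req#22 t=29ms (window 3): DENY

Allowed counts by window: 2 4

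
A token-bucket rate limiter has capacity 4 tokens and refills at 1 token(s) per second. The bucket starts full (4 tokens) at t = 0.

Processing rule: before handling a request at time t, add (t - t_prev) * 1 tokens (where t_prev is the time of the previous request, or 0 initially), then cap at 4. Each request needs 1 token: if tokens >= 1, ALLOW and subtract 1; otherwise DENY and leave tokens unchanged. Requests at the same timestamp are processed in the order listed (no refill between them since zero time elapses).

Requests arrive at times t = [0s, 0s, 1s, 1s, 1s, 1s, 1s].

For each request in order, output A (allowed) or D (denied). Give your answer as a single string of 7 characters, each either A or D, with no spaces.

Answer: AAAAADD

Derivation:
Simulating step by step:
  req#1 t=0s: ALLOW
  req#2 t=0s: ALLOW
  req#3 t=1s: ALLOW
  req#4 t=1s: ALLOW
  req#5 t=1s: ALLOW
  req#6 t=1s: DENY
  req#7 t=1s: DENY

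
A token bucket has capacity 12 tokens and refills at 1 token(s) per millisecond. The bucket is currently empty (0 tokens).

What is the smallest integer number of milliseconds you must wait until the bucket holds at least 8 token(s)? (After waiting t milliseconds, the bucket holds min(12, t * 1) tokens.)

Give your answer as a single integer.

Answer: 8

Derivation:
Need t * 1 >= 8, so t >= 8/1.
Smallest integer t = ceil(8/1) = 8.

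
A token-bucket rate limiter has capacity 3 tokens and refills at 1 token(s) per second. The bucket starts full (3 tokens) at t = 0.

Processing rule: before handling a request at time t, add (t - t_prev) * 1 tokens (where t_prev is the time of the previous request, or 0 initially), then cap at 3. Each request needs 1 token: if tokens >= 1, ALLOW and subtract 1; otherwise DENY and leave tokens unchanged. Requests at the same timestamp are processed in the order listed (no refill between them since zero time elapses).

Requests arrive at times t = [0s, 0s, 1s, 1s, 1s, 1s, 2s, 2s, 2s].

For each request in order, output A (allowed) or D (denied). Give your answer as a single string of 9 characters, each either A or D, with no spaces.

Answer: AAAADDADD

Derivation:
Simulating step by step:
  req#1 t=0s: ALLOW
  req#2 t=0s: ALLOW
  req#3 t=1s: ALLOW
  req#4 t=1s: ALLOW
  req#5 t=1s: DENY
  req#6 t=1s: DENY
  req#7 t=2s: ALLOW
  req#8 t=2s: DENY
  req#9 t=2s: DENY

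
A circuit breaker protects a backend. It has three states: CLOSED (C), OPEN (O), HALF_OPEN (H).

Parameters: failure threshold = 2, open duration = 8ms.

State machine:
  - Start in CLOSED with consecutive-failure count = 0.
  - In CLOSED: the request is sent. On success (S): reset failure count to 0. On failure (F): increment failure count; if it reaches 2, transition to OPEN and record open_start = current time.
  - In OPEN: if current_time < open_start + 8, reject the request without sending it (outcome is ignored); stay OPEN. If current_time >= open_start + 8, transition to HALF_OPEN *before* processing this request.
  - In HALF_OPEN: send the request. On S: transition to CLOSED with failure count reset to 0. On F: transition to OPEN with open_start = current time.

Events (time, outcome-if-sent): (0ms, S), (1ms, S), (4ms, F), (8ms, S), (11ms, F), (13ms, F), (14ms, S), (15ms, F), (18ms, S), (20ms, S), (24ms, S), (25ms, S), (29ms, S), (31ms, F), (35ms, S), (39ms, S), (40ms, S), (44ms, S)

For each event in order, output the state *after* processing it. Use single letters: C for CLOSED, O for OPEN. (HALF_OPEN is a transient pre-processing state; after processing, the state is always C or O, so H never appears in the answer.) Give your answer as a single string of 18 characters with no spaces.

State after each event:
  event#1 t=0ms outcome=S: state=CLOSED
  event#2 t=1ms outcome=S: state=CLOSED
  event#3 t=4ms outcome=F: state=CLOSED
  event#4 t=8ms outcome=S: state=CLOSED
  event#5 t=11ms outcome=F: state=CLOSED
  event#6 t=13ms outcome=F: state=OPEN
  event#7 t=14ms outcome=S: state=OPEN
  event#8 t=15ms outcome=F: state=OPEN
  event#9 t=18ms outcome=S: state=OPEN
  event#10 t=20ms outcome=S: state=OPEN
  event#11 t=24ms outcome=S: state=CLOSED
  event#12 t=25ms outcome=S: state=CLOSED
  event#13 t=29ms outcome=S: state=CLOSED
  event#14 t=31ms outcome=F: state=CLOSED
  event#15 t=35ms outcome=S: state=CLOSED
  event#16 t=39ms outcome=S: state=CLOSED
  event#17 t=40ms outcome=S: state=CLOSED
  event#18 t=44ms outcome=S: state=CLOSED

Answer: CCCCCOOOOOCCCCCCCC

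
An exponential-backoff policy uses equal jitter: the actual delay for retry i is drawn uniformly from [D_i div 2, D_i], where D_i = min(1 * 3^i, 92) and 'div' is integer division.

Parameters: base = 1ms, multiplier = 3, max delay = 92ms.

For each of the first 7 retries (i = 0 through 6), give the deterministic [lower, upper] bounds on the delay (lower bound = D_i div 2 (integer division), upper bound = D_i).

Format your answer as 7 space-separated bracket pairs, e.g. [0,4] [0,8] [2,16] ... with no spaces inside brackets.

Answer: [0,1] [1,3] [4,9] [13,27] [40,81] [46,92] [46,92]

Derivation:
Computing bounds per retry:
  i=0: D_i=min(1*3^0,92)=1, bounds=[0,1]
  i=1: D_i=min(1*3^1,92)=3, bounds=[1,3]
  i=2: D_i=min(1*3^2,92)=9, bounds=[4,9]
  i=3: D_i=min(1*3^3,92)=27, bounds=[13,27]
  i=4: D_i=min(1*3^4,92)=81, bounds=[40,81]
  i=5: D_i=min(1*3^5,92)=92, bounds=[46,92]
  i=6: D_i=min(1*3^6,92)=92, bounds=[46,92]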